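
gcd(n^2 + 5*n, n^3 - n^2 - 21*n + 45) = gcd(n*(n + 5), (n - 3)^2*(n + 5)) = n + 5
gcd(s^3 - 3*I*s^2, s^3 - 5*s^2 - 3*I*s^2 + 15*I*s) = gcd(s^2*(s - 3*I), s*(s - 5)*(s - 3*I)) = s^2 - 3*I*s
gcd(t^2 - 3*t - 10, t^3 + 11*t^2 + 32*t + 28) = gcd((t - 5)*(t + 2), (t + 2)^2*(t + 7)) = t + 2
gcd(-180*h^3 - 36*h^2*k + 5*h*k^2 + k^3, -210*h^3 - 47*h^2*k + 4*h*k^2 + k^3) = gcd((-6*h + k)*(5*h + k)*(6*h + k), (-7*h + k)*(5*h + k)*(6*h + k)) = 30*h^2 + 11*h*k + k^2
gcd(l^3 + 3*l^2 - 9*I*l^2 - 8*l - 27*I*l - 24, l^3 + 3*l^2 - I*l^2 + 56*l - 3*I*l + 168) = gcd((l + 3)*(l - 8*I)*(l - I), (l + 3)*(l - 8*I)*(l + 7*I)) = l^2 + l*(3 - 8*I) - 24*I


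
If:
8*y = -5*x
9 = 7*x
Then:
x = 9/7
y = -45/56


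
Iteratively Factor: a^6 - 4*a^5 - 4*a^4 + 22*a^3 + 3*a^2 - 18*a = (a - 3)*(a^5 - a^4 - 7*a^3 + a^2 + 6*a) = (a - 3)^2*(a^4 + 2*a^3 - a^2 - 2*a) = (a - 3)^2*(a + 1)*(a^3 + a^2 - 2*a) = (a - 3)^2*(a - 1)*(a + 1)*(a^2 + 2*a) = (a - 3)^2*(a - 1)*(a + 1)*(a + 2)*(a)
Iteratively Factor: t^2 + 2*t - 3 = (t + 3)*(t - 1)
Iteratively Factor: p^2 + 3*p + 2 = (p + 1)*(p + 2)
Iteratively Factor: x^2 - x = (x - 1)*(x)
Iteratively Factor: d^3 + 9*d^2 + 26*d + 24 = (d + 3)*(d^2 + 6*d + 8) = (d + 2)*(d + 3)*(d + 4)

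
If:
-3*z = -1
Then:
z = 1/3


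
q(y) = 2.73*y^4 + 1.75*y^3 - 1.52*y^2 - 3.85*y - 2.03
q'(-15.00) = -35632.00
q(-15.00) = 132013.72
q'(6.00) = 2525.63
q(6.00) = 3836.23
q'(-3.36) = -348.59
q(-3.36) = 275.32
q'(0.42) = -3.39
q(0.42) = -3.70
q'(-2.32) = -104.90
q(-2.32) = 55.96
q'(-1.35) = -17.05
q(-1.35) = 5.16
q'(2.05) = 106.06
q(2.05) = 46.98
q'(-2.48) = -130.58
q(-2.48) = 74.75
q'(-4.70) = -1007.34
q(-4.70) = 1132.95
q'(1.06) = 11.83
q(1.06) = -2.29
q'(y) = 10.92*y^3 + 5.25*y^2 - 3.04*y - 3.85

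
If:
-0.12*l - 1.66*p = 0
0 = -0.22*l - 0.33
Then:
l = -1.50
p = 0.11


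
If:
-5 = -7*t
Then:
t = 5/7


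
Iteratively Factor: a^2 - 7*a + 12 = (a - 4)*(a - 3)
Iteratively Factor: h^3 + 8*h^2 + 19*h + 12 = (h + 1)*(h^2 + 7*h + 12) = (h + 1)*(h + 3)*(h + 4)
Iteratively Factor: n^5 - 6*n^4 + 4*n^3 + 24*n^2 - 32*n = (n - 2)*(n^4 - 4*n^3 - 4*n^2 + 16*n) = (n - 2)*(n + 2)*(n^3 - 6*n^2 + 8*n) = (n - 4)*(n - 2)*(n + 2)*(n^2 - 2*n) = n*(n - 4)*(n - 2)*(n + 2)*(n - 2)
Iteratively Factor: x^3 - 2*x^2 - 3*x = (x + 1)*(x^2 - 3*x) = (x - 3)*(x + 1)*(x)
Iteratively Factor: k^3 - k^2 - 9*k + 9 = (k - 3)*(k^2 + 2*k - 3) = (k - 3)*(k + 3)*(k - 1)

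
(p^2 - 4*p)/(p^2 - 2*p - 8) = p/(p + 2)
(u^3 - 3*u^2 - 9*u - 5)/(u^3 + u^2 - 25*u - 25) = (u + 1)/(u + 5)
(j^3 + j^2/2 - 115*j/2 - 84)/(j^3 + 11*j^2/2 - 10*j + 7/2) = (2*j^2 - 13*j - 24)/(2*j^2 - 3*j + 1)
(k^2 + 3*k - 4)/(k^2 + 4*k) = (k - 1)/k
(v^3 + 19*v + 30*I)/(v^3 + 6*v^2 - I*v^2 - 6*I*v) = (v^3 + 19*v + 30*I)/(v*(v^2 + v*(6 - I) - 6*I))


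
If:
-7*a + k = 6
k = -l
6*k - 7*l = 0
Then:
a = -6/7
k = 0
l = 0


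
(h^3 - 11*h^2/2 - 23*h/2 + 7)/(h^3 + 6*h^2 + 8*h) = (2*h^2 - 15*h + 7)/(2*h*(h + 4))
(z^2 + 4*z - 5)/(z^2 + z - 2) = (z + 5)/(z + 2)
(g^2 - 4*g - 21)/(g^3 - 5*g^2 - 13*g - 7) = (g + 3)/(g^2 + 2*g + 1)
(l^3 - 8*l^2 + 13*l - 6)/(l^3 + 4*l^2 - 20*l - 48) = (l^3 - 8*l^2 + 13*l - 6)/(l^3 + 4*l^2 - 20*l - 48)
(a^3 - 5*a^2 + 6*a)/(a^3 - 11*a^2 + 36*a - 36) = a/(a - 6)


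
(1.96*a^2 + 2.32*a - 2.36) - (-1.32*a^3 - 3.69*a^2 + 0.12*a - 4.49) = 1.32*a^3 + 5.65*a^2 + 2.2*a + 2.13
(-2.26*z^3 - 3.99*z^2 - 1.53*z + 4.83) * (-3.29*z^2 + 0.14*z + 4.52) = 7.4354*z^5 + 12.8107*z^4 - 5.7401*z^3 - 34.1397*z^2 - 6.2394*z + 21.8316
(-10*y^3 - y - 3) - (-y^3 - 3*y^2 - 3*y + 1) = -9*y^3 + 3*y^2 + 2*y - 4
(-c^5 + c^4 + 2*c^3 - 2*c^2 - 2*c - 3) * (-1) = c^5 - c^4 - 2*c^3 + 2*c^2 + 2*c + 3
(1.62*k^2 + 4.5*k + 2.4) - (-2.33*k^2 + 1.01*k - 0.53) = 3.95*k^2 + 3.49*k + 2.93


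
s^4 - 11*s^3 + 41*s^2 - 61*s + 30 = (s - 5)*(s - 3)*(s - 2)*(s - 1)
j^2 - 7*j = j*(j - 7)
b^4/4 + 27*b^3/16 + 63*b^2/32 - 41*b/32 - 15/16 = (b/4 + 1/2)*(b - 3/4)*(b + 1/2)*(b + 5)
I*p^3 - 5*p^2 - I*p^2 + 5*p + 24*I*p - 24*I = (p - 3*I)*(p + 8*I)*(I*p - I)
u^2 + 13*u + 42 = (u + 6)*(u + 7)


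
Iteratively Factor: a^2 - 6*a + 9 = (a - 3)*(a - 3)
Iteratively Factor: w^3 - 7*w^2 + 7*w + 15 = (w - 3)*(w^2 - 4*w - 5) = (w - 5)*(w - 3)*(w + 1)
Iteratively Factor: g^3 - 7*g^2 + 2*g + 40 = (g - 5)*(g^2 - 2*g - 8) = (g - 5)*(g + 2)*(g - 4)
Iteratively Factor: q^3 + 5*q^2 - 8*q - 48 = (q + 4)*(q^2 + q - 12) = (q + 4)^2*(q - 3)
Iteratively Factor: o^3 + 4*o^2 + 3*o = (o)*(o^2 + 4*o + 3) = o*(o + 3)*(o + 1)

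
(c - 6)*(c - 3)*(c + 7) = c^3 - 2*c^2 - 45*c + 126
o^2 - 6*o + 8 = (o - 4)*(o - 2)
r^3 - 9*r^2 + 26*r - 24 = (r - 4)*(r - 3)*(r - 2)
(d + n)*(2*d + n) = 2*d^2 + 3*d*n + n^2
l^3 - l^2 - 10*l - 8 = (l - 4)*(l + 1)*(l + 2)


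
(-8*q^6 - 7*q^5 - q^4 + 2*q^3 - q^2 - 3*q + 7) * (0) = 0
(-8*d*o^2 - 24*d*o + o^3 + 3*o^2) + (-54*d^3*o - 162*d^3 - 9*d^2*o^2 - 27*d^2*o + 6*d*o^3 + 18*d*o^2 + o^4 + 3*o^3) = -54*d^3*o - 162*d^3 - 9*d^2*o^2 - 27*d^2*o + 6*d*o^3 + 10*d*o^2 - 24*d*o + o^4 + 4*o^3 + 3*o^2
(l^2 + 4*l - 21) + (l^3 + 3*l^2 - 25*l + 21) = l^3 + 4*l^2 - 21*l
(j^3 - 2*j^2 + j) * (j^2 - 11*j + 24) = j^5 - 13*j^4 + 47*j^3 - 59*j^2 + 24*j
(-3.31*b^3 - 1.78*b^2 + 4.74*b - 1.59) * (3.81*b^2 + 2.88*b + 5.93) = -12.6111*b^5 - 16.3146*b^4 - 6.6953*b^3 - 2.9621*b^2 + 23.529*b - 9.4287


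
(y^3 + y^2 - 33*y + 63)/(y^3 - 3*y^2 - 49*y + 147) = (y - 3)/(y - 7)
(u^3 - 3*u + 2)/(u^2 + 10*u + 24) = (u^3 - 3*u + 2)/(u^2 + 10*u + 24)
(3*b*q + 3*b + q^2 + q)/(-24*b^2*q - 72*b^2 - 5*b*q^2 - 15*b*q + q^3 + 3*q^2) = (q + 1)/(-8*b*q - 24*b + q^2 + 3*q)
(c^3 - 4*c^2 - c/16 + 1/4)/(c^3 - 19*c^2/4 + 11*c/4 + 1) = (c - 1/4)/(c - 1)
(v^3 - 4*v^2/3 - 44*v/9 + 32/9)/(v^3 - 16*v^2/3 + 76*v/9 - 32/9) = (v + 2)/(v - 2)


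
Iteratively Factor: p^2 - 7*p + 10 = (p - 2)*(p - 5)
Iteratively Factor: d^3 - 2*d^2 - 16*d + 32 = (d - 2)*(d^2 - 16) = (d - 4)*(d - 2)*(d + 4)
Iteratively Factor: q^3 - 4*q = (q + 2)*(q^2 - 2*q) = (q - 2)*(q + 2)*(q)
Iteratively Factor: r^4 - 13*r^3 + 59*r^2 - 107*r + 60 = (r - 1)*(r^3 - 12*r^2 + 47*r - 60) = (r - 5)*(r - 1)*(r^2 - 7*r + 12) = (r - 5)*(r - 3)*(r - 1)*(r - 4)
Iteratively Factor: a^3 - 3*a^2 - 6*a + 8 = (a + 2)*(a^2 - 5*a + 4) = (a - 4)*(a + 2)*(a - 1)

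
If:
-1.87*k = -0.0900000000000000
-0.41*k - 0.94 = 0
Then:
No Solution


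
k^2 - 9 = (k - 3)*(k + 3)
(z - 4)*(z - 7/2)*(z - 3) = z^3 - 21*z^2/2 + 73*z/2 - 42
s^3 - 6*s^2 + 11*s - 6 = (s - 3)*(s - 2)*(s - 1)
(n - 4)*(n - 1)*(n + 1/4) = n^3 - 19*n^2/4 + 11*n/4 + 1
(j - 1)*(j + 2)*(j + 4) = j^3 + 5*j^2 + 2*j - 8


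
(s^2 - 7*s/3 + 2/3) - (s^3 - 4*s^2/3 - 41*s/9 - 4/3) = -s^3 + 7*s^2/3 + 20*s/9 + 2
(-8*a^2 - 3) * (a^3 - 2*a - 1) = -8*a^5 + 13*a^3 + 8*a^2 + 6*a + 3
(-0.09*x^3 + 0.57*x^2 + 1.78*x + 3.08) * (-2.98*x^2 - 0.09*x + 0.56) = 0.2682*x^5 - 1.6905*x^4 - 5.4061*x^3 - 9.0194*x^2 + 0.7196*x + 1.7248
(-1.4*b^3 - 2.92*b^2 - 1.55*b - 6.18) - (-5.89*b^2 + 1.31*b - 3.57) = -1.4*b^3 + 2.97*b^2 - 2.86*b - 2.61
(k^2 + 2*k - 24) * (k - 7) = k^3 - 5*k^2 - 38*k + 168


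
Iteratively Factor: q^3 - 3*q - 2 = (q + 1)*(q^2 - q - 2) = (q + 1)^2*(q - 2)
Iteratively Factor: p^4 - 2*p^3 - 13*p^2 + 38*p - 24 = (p - 1)*(p^3 - p^2 - 14*p + 24) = (p - 1)*(p + 4)*(p^2 - 5*p + 6) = (p - 3)*(p - 1)*(p + 4)*(p - 2)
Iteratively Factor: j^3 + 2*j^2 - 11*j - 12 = (j - 3)*(j^2 + 5*j + 4) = (j - 3)*(j + 4)*(j + 1)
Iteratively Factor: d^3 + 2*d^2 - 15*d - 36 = (d - 4)*(d^2 + 6*d + 9) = (d - 4)*(d + 3)*(d + 3)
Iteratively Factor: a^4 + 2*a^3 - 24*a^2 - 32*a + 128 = (a + 4)*(a^3 - 2*a^2 - 16*a + 32) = (a + 4)^2*(a^2 - 6*a + 8) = (a - 4)*(a + 4)^2*(a - 2)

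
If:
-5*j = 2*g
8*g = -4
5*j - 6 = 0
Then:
No Solution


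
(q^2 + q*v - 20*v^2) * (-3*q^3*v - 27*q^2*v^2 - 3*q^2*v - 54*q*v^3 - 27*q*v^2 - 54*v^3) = -3*q^5*v - 30*q^4*v^2 - 3*q^4*v - 21*q^3*v^3 - 30*q^3*v^2 + 486*q^2*v^4 - 21*q^2*v^3 + 1080*q*v^5 + 486*q*v^4 + 1080*v^5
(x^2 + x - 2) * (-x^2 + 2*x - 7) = -x^4 + x^3 - 3*x^2 - 11*x + 14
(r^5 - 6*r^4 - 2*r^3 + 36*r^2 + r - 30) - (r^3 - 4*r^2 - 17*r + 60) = r^5 - 6*r^4 - 3*r^3 + 40*r^2 + 18*r - 90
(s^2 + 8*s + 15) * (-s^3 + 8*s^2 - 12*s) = -s^5 + 37*s^3 + 24*s^2 - 180*s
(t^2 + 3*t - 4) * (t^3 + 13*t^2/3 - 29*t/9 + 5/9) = t^5 + 22*t^4/3 + 52*t^3/9 - 238*t^2/9 + 131*t/9 - 20/9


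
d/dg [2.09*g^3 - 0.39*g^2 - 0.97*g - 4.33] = 6.27*g^2 - 0.78*g - 0.97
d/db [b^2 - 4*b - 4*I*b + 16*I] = 2*b - 4 - 4*I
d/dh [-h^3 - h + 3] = -3*h^2 - 1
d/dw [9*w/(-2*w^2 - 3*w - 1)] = 9*(2*w^2 - 1)/(4*w^4 + 12*w^3 + 13*w^2 + 6*w + 1)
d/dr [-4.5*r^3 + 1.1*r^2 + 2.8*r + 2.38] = -13.5*r^2 + 2.2*r + 2.8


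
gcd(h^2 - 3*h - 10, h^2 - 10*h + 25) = h - 5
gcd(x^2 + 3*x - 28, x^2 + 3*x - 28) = x^2 + 3*x - 28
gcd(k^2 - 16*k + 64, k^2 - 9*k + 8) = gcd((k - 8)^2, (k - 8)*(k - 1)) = k - 8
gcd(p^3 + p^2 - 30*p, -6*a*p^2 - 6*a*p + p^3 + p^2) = p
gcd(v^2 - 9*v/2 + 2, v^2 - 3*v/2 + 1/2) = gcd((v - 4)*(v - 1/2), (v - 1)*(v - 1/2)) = v - 1/2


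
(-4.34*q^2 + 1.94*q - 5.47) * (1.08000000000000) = -4.6872*q^2 + 2.0952*q - 5.9076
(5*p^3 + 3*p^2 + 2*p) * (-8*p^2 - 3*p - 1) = -40*p^5 - 39*p^4 - 30*p^3 - 9*p^2 - 2*p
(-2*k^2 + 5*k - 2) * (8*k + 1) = -16*k^3 + 38*k^2 - 11*k - 2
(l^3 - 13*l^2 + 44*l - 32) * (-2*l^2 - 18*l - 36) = -2*l^5 + 8*l^4 + 110*l^3 - 260*l^2 - 1008*l + 1152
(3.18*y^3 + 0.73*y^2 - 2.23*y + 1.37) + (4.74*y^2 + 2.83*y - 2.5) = 3.18*y^3 + 5.47*y^2 + 0.6*y - 1.13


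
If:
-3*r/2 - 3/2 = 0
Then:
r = -1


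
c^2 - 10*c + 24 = (c - 6)*(c - 4)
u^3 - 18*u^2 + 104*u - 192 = (u - 8)*(u - 6)*(u - 4)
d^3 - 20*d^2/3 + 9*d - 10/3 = (d - 5)*(d - 1)*(d - 2/3)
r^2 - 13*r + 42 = (r - 7)*(r - 6)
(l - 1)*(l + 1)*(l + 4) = l^3 + 4*l^2 - l - 4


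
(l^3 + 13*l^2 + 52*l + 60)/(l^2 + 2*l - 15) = (l^2 + 8*l + 12)/(l - 3)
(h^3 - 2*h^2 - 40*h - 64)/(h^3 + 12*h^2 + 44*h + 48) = (h - 8)/(h + 6)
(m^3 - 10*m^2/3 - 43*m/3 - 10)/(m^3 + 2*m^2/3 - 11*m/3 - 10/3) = (m - 6)/(m - 2)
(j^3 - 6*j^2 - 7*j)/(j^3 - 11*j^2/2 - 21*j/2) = 2*(j + 1)/(2*j + 3)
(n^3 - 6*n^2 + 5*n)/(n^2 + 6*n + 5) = n*(n^2 - 6*n + 5)/(n^2 + 6*n + 5)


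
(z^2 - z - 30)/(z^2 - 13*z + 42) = (z + 5)/(z - 7)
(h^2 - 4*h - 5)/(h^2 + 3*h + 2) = (h - 5)/(h + 2)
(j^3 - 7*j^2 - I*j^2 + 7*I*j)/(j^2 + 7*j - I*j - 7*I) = j*(j - 7)/(j + 7)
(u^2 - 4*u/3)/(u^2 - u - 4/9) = 3*u/(3*u + 1)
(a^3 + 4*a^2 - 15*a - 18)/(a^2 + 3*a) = (a^3 + 4*a^2 - 15*a - 18)/(a*(a + 3))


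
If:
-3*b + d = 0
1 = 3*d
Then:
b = 1/9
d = 1/3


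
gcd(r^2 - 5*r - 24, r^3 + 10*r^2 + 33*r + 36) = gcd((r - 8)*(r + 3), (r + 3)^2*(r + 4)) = r + 3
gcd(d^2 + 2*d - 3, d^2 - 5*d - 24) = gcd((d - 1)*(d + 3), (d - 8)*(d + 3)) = d + 3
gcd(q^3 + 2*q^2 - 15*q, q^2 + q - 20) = q + 5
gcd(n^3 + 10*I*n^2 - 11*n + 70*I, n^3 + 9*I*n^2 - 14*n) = n + 7*I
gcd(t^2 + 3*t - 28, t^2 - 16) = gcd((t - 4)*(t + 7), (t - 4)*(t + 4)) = t - 4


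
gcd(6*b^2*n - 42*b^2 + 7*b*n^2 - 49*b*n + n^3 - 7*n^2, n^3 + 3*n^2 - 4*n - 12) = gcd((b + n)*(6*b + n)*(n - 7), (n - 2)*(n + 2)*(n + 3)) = 1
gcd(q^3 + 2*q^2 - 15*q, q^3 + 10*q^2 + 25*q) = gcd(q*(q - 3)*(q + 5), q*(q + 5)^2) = q^2 + 5*q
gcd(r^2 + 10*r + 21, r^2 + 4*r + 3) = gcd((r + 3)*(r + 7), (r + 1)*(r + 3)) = r + 3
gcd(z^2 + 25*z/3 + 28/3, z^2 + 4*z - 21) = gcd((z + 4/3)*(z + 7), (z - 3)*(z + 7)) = z + 7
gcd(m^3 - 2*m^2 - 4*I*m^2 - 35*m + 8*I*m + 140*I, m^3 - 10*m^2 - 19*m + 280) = m^2 - 2*m - 35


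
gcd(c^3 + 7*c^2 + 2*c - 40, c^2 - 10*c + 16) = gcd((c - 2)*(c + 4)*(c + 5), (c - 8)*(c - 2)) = c - 2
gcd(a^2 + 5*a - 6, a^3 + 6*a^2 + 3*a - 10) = a - 1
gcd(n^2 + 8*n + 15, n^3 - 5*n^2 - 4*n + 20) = 1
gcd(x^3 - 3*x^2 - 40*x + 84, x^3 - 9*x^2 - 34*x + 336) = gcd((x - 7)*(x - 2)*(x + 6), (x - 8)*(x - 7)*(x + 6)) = x^2 - x - 42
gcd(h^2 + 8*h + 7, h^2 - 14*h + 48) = 1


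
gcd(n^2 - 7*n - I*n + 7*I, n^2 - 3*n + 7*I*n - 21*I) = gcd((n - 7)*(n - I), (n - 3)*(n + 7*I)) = 1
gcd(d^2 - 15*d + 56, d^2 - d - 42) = d - 7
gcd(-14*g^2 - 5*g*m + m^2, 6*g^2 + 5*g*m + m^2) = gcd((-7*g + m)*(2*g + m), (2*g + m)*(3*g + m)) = 2*g + m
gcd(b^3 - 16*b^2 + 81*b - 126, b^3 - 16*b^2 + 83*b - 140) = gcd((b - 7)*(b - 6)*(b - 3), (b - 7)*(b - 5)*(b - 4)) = b - 7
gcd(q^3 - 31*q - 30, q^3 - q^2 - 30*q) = q^2 - q - 30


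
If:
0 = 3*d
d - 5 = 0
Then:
No Solution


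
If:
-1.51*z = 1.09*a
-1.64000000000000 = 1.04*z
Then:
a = 2.18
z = -1.58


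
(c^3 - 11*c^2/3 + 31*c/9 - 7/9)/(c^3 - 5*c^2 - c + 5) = (9*c^2 - 24*c + 7)/(9*(c^2 - 4*c - 5))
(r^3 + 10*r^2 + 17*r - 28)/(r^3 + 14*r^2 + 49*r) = (r^2 + 3*r - 4)/(r*(r + 7))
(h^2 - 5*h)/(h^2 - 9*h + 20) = h/(h - 4)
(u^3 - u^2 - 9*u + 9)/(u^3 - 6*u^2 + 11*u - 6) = (u + 3)/(u - 2)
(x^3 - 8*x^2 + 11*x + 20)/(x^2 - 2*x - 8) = (x^2 - 4*x - 5)/(x + 2)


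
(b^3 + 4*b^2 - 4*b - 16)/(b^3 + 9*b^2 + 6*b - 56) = (b + 2)/(b + 7)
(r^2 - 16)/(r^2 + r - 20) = (r + 4)/(r + 5)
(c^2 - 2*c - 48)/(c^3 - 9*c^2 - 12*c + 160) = (c + 6)/(c^2 - c - 20)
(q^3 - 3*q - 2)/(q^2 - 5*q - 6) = (q^2 - q - 2)/(q - 6)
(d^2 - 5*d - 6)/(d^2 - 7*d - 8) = (d - 6)/(d - 8)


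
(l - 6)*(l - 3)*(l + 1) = l^3 - 8*l^2 + 9*l + 18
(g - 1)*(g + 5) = g^2 + 4*g - 5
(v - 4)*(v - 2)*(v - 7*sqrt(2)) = v^3 - 7*sqrt(2)*v^2 - 6*v^2 + 8*v + 42*sqrt(2)*v - 56*sqrt(2)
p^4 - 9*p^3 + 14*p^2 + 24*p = p*(p - 6)*(p - 4)*(p + 1)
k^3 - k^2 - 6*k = k*(k - 3)*(k + 2)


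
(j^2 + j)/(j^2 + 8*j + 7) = j/(j + 7)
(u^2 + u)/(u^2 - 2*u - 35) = u*(u + 1)/(u^2 - 2*u - 35)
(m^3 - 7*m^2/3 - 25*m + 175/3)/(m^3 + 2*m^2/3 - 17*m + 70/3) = (m - 5)/(m - 2)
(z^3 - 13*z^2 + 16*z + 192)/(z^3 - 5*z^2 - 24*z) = (z - 8)/z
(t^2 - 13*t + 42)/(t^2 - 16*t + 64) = (t^2 - 13*t + 42)/(t^2 - 16*t + 64)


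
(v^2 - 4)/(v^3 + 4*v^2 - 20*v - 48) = (v - 2)/(v^2 + 2*v - 24)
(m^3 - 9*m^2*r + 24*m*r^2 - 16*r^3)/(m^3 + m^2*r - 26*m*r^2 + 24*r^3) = (m - 4*r)/(m + 6*r)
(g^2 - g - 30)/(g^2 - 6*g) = (g + 5)/g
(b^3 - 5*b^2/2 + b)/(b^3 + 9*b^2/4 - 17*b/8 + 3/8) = 4*b*(b - 2)/(4*b^2 + 11*b - 3)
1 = 1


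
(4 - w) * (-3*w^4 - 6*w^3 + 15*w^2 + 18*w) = 3*w^5 - 6*w^4 - 39*w^3 + 42*w^2 + 72*w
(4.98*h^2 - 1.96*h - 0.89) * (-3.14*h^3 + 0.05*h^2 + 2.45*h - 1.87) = -15.6372*h^5 + 6.4034*h^4 + 14.8976*h^3 - 14.1591*h^2 + 1.4847*h + 1.6643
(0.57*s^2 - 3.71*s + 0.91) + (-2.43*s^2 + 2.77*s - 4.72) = -1.86*s^2 - 0.94*s - 3.81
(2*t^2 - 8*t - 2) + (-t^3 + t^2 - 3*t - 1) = -t^3 + 3*t^2 - 11*t - 3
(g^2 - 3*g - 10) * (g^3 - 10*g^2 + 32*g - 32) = g^5 - 13*g^4 + 52*g^3 - 28*g^2 - 224*g + 320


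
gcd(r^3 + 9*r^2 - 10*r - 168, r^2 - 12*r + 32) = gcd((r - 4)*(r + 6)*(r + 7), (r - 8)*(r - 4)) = r - 4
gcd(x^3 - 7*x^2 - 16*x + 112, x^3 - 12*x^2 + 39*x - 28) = x^2 - 11*x + 28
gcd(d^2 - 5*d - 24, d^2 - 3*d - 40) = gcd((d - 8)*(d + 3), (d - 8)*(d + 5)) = d - 8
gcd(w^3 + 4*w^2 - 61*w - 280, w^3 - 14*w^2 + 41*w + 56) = w - 8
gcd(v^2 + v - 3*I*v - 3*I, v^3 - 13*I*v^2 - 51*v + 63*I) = v - 3*I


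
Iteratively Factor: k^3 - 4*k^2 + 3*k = (k - 3)*(k^2 - k) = (k - 3)*(k - 1)*(k)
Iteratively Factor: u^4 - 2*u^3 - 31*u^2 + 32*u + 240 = (u - 5)*(u^3 + 3*u^2 - 16*u - 48) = (u - 5)*(u + 3)*(u^2 - 16) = (u - 5)*(u - 4)*(u + 3)*(u + 4)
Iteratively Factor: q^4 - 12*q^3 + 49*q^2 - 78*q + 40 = (q - 1)*(q^3 - 11*q^2 + 38*q - 40) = (q - 5)*(q - 1)*(q^2 - 6*q + 8) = (q - 5)*(q - 2)*(q - 1)*(q - 4)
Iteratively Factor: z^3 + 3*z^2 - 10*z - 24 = (z + 2)*(z^2 + z - 12) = (z + 2)*(z + 4)*(z - 3)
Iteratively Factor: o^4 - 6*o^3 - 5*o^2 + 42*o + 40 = (o - 5)*(o^3 - o^2 - 10*o - 8) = (o - 5)*(o + 2)*(o^2 - 3*o - 4) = (o - 5)*(o + 1)*(o + 2)*(o - 4)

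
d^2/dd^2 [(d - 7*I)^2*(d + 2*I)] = 6*d - 24*I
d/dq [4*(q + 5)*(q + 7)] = 8*q + 48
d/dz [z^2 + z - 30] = 2*z + 1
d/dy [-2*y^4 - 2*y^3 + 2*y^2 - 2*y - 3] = -8*y^3 - 6*y^2 + 4*y - 2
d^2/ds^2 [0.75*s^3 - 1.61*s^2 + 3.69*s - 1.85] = 4.5*s - 3.22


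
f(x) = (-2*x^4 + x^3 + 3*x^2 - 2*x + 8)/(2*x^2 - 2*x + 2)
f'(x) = (2 - 4*x)*(-2*x^4 + x^3 + 3*x^2 - 2*x + 8)/(2*x^2 - 2*x + 2)^2 + (-8*x^3 + 3*x^2 + 6*x - 2)/(2*x^2 - 2*x + 2) = (-2*x^5 + 7*x^4/2 - 5*x^3 + x^2 - 5*x + 3)/(x^4 - 2*x^3 + 3*x^2 - 2*x + 1)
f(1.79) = -0.16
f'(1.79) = -5.53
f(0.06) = 4.18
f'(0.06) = 3.04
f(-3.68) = -9.90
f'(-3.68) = 6.85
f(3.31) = -9.81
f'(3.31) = -7.47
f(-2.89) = -5.10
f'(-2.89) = 5.30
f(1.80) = -0.21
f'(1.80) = -5.54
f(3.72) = -13.02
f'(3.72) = -8.20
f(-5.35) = -24.12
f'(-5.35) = 10.19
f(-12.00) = -136.10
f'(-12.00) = 23.49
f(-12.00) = -136.10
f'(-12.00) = 23.49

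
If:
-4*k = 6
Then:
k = -3/2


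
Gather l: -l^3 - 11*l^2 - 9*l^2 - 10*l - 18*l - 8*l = -l^3 - 20*l^2 - 36*l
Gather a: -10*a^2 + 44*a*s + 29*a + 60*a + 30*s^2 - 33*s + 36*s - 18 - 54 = -10*a^2 + a*(44*s + 89) + 30*s^2 + 3*s - 72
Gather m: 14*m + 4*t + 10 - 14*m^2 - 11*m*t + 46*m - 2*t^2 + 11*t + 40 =-14*m^2 + m*(60 - 11*t) - 2*t^2 + 15*t + 50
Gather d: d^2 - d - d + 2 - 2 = d^2 - 2*d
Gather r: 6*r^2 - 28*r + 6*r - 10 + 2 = 6*r^2 - 22*r - 8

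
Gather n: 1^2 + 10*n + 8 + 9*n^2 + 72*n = 9*n^2 + 82*n + 9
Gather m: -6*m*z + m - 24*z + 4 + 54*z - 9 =m*(1 - 6*z) + 30*z - 5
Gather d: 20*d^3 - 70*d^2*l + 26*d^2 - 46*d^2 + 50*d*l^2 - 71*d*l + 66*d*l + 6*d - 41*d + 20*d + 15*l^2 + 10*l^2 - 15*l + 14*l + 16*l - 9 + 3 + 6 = 20*d^3 + d^2*(-70*l - 20) + d*(50*l^2 - 5*l - 15) + 25*l^2 + 15*l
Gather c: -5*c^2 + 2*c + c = -5*c^2 + 3*c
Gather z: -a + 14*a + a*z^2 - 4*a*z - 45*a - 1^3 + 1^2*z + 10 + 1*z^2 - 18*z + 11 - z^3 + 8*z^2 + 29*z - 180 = -32*a - z^3 + z^2*(a + 9) + z*(12 - 4*a) - 160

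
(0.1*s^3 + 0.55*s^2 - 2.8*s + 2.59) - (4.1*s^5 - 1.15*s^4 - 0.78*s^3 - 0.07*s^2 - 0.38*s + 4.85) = -4.1*s^5 + 1.15*s^4 + 0.88*s^3 + 0.62*s^2 - 2.42*s - 2.26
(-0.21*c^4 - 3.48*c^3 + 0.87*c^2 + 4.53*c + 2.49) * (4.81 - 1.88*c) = 0.3948*c^5 + 5.5323*c^4 - 18.3744*c^3 - 4.3317*c^2 + 17.1081*c + 11.9769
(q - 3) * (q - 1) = q^2 - 4*q + 3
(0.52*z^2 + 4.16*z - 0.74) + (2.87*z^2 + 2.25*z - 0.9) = 3.39*z^2 + 6.41*z - 1.64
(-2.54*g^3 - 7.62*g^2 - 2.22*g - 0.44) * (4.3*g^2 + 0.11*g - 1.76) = -10.922*g^5 - 33.0454*g^4 - 5.9138*g^3 + 11.275*g^2 + 3.8588*g + 0.7744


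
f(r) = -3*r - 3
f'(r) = -3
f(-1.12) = 0.36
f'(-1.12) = -3.00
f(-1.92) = 2.76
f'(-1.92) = -3.00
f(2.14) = -9.42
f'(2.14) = -3.00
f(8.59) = -28.77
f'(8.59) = -3.00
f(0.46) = -4.38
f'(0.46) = -3.00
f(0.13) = -3.39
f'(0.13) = -3.00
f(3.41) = -13.23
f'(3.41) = -3.00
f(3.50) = -13.50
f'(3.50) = -3.00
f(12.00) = -39.00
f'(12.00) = -3.00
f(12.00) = -39.00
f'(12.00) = -3.00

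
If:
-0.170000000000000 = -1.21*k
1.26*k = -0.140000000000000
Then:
No Solution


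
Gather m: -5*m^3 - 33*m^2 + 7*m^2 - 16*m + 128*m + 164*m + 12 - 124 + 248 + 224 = -5*m^3 - 26*m^2 + 276*m + 360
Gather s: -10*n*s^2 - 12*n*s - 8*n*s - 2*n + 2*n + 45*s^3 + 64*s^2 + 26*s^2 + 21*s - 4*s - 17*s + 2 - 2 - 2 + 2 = -20*n*s + 45*s^3 + s^2*(90 - 10*n)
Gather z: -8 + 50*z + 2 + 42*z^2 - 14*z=42*z^2 + 36*z - 6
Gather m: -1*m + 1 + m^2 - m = m^2 - 2*m + 1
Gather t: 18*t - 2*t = 16*t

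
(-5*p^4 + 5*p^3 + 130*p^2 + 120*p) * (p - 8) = -5*p^5 + 45*p^4 + 90*p^3 - 920*p^2 - 960*p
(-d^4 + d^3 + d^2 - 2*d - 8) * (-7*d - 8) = 7*d^5 + d^4 - 15*d^3 + 6*d^2 + 72*d + 64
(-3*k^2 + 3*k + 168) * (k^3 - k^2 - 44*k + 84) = -3*k^5 + 6*k^4 + 297*k^3 - 552*k^2 - 7140*k + 14112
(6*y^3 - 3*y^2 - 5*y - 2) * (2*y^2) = 12*y^5 - 6*y^4 - 10*y^3 - 4*y^2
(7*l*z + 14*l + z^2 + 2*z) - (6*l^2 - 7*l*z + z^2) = -6*l^2 + 14*l*z + 14*l + 2*z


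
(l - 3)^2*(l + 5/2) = l^3 - 7*l^2/2 - 6*l + 45/2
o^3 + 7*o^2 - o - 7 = (o - 1)*(o + 1)*(o + 7)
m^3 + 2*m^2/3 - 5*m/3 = m*(m - 1)*(m + 5/3)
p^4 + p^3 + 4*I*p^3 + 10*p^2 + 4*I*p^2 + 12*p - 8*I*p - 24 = (p - 1)*(p + 2)*(p - 2*I)*(p + 6*I)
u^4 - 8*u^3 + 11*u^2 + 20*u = u*(u - 5)*(u - 4)*(u + 1)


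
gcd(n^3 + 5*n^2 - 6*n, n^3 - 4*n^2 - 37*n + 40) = n - 1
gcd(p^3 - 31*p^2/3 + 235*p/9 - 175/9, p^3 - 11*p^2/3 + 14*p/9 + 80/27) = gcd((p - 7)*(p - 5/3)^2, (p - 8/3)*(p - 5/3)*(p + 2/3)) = p - 5/3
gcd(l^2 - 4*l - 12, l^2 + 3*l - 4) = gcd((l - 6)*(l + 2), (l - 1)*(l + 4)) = 1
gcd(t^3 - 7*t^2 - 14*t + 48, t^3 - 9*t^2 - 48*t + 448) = t - 8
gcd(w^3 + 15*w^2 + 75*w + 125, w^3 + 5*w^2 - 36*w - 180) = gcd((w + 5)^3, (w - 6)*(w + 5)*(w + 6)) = w + 5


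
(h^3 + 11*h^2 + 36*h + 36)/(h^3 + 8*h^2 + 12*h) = (h + 3)/h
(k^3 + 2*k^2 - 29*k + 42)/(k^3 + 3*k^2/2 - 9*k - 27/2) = 2*(k^2 + 5*k - 14)/(2*k^2 + 9*k + 9)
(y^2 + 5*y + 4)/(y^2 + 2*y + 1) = (y + 4)/(y + 1)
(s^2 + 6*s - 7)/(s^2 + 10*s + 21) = (s - 1)/(s + 3)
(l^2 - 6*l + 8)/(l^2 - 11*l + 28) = (l - 2)/(l - 7)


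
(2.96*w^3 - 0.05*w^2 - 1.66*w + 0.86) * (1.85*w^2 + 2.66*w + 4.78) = 5.476*w^5 + 7.7811*w^4 + 10.9448*w^3 - 3.0636*w^2 - 5.6472*w + 4.1108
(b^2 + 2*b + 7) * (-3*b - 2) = -3*b^3 - 8*b^2 - 25*b - 14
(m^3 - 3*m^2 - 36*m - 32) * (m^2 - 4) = m^5 - 3*m^4 - 40*m^3 - 20*m^2 + 144*m + 128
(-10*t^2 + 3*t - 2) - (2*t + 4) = -10*t^2 + t - 6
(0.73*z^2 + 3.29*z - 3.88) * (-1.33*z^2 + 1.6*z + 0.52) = -0.9709*z^4 - 3.2077*z^3 + 10.804*z^2 - 4.4972*z - 2.0176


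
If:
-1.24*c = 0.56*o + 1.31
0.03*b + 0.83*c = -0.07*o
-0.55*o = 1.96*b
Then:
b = 0.79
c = 0.21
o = -2.80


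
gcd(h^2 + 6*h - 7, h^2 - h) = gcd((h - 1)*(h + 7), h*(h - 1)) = h - 1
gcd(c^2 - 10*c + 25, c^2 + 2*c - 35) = c - 5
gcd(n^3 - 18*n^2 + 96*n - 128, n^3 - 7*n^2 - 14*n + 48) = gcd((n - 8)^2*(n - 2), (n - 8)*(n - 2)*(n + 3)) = n^2 - 10*n + 16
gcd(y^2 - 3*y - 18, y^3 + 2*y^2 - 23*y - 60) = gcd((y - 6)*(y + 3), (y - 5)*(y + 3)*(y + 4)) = y + 3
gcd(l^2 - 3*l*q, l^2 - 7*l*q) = l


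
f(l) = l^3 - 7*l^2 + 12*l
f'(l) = 3*l^2 - 14*l + 12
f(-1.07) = -22.08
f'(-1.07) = 30.41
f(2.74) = 0.90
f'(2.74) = -3.84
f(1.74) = 4.95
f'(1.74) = -3.28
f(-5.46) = -436.97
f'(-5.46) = 177.87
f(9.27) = 306.31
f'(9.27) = 140.02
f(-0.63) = -10.59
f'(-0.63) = 22.01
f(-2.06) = -63.17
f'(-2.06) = 53.57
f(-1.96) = -57.94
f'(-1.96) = 50.96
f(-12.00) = -2880.00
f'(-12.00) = 612.00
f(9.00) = 270.00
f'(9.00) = 129.00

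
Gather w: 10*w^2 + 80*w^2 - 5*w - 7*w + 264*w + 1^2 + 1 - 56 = 90*w^2 + 252*w - 54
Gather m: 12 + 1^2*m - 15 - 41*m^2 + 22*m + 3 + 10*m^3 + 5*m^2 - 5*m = 10*m^3 - 36*m^2 + 18*m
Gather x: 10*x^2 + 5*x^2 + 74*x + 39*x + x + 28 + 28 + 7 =15*x^2 + 114*x + 63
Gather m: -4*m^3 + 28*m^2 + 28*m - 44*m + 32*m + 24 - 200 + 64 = -4*m^3 + 28*m^2 + 16*m - 112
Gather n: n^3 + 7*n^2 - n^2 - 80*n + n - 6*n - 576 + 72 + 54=n^3 + 6*n^2 - 85*n - 450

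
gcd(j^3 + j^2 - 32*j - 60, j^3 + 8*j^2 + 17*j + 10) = j^2 + 7*j + 10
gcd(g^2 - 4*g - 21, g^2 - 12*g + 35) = g - 7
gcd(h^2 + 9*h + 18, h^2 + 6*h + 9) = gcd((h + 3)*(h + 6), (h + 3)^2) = h + 3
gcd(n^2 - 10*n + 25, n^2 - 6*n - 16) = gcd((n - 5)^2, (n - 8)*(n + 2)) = 1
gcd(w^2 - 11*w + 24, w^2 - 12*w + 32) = w - 8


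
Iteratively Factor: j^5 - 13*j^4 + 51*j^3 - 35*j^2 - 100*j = (j - 5)*(j^4 - 8*j^3 + 11*j^2 + 20*j) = (j - 5)*(j + 1)*(j^3 - 9*j^2 + 20*j) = (j - 5)*(j - 4)*(j + 1)*(j^2 - 5*j) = (j - 5)^2*(j - 4)*(j + 1)*(j)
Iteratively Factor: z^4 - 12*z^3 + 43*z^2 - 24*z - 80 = (z - 5)*(z^3 - 7*z^2 + 8*z + 16) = (z - 5)*(z - 4)*(z^2 - 3*z - 4) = (z - 5)*(z - 4)*(z + 1)*(z - 4)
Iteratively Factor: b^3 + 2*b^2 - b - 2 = (b + 2)*(b^2 - 1) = (b + 1)*(b + 2)*(b - 1)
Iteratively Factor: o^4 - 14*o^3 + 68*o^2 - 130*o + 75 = (o - 3)*(o^3 - 11*o^2 + 35*o - 25) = (o - 5)*(o - 3)*(o^2 - 6*o + 5) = (o - 5)*(o - 3)*(o - 1)*(o - 5)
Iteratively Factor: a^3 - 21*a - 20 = (a + 4)*(a^2 - 4*a - 5) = (a - 5)*(a + 4)*(a + 1)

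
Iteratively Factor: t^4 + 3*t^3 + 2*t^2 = (t)*(t^3 + 3*t^2 + 2*t) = t*(t + 2)*(t^2 + t) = t^2*(t + 2)*(t + 1)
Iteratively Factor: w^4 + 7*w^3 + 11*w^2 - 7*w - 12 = (w + 3)*(w^3 + 4*w^2 - w - 4) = (w - 1)*(w + 3)*(w^2 + 5*w + 4) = (w - 1)*(w + 1)*(w + 3)*(w + 4)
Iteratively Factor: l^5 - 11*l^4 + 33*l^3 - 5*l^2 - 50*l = (l - 2)*(l^4 - 9*l^3 + 15*l^2 + 25*l) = (l - 5)*(l - 2)*(l^3 - 4*l^2 - 5*l) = (l - 5)*(l - 2)*(l + 1)*(l^2 - 5*l) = l*(l - 5)*(l - 2)*(l + 1)*(l - 5)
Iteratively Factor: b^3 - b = (b)*(b^2 - 1) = b*(b + 1)*(b - 1)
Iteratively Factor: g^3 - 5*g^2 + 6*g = (g - 2)*(g^2 - 3*g) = (g - 3)*(g - 2)*(g)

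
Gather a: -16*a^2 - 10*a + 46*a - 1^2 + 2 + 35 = -16*a^2 + 36*a + 36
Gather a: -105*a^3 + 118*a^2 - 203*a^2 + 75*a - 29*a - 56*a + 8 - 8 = -105*a^3 - 85*a^2 - 10*a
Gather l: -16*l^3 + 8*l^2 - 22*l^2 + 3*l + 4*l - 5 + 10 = -16*l^3 - 14*l^2 + 7*l + 5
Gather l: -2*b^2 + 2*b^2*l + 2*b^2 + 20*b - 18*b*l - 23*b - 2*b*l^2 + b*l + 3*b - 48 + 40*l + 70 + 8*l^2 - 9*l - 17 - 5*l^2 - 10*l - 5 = l^2*(3 - 2*b) + l*(2*b^2 - 17*b + 21)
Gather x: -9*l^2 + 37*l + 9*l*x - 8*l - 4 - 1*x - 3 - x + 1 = -9*l^2 + 29*l + x*(9*l - 2) - 6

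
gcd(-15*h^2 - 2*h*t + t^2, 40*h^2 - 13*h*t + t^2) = -5*h + t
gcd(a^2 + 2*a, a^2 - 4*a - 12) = a + 2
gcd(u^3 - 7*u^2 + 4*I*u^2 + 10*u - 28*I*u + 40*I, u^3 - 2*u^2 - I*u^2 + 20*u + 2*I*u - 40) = u^2 + u*(-2 + 4*I) - 8*I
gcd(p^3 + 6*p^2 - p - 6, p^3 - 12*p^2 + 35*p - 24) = p - 1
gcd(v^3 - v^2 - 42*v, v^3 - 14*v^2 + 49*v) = v^2 - 7*v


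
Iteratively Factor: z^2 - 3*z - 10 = (z + 2)*(z - 5)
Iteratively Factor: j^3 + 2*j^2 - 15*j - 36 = (j - 4)*(j^2 + 6*j + 9) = (j - 4)*(j + 3)*(j + 3)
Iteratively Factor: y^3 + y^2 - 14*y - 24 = (y - 4)*(y^2 + 5*y + 6) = (y - 4)*(y + 3)*(y + 2)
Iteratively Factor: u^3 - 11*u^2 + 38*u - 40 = (u - 4)*(u^2 - 7*u + 10) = (u - 4)*(u - 2)*(u - 5)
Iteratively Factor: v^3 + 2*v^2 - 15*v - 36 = (v + 3)*(v^2 - v - 12) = (v + 3)^2*(v - 4)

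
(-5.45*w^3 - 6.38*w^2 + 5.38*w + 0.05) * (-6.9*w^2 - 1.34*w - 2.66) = 37.605*w^5 + 51.325*w^4 - 14.0758*w^3 + 9.4166*w^2 - 14.3778*w - 0.133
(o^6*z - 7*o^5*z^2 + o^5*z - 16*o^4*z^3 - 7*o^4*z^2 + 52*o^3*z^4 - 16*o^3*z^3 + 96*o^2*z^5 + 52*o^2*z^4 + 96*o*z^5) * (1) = o^6*z - 7*o^5*z^2 + o^5*z - 16*o^4*z^3 - 7*o^4*z^2 + 52*o^3*z^4 - 16*o^3*z^3 + 96*o^2*z^5 + 52*o^2*z^4 + 96*o*z^5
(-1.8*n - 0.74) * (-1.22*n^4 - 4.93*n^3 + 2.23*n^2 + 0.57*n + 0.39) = 2.196*n^5 + 9.7768*n^4 - 0.365800000000001*n^3 - 2.6762*n^2 - 1.1238*n - 0.2886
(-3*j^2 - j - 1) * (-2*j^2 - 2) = 6*j^4 + 2*j^3 + 8*j^2 + 2*j + 2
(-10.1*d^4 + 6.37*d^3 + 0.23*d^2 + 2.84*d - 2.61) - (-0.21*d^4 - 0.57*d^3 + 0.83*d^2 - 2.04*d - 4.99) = -9.89*d^4 + 6.94*d^3 - 0.6*d^2 + 4.88*d + 2.38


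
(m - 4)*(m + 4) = m^2 - 16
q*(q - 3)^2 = q^3 - 6*q^2 + 9*q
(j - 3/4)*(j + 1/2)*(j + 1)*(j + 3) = j^4 + 15*j^3/4 + 13*j^2/8 - 9*j/4 - 9/8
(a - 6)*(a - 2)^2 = a^3 - 10*a^2 + 28*a - 24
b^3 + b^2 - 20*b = b*(b - 4)*(b + 5)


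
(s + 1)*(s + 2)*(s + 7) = s^3 + 10*s^2 + 23*s + 14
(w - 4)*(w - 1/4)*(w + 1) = w^3 - 13*w^2/4 - 13*w/4 + 1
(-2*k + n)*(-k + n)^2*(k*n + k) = -2*k^4*n - 2*k^4 + 5*k^3*n^2 + 5*k^3*n - 4*k^2*n^3 - 4*k^2*n^2 + k*n^4 + k*n^3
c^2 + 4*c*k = c*(c + 4*k)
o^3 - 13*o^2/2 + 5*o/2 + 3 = (o - 6)*(o - 1)*(o + 1/2)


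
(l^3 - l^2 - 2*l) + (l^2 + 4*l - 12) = l^3 + 2*l - 12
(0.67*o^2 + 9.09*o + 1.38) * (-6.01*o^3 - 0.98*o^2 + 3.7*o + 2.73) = -4.0267*o^5 - 55.2875*o^4 - 14.723*o^3 + 34.1097*o^2 + 29.9217*o + 3.7674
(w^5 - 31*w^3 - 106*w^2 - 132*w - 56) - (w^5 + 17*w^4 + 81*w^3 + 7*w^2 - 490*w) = -17*w^4 - 112*w^3 - 113*w^2 + 358*w - 56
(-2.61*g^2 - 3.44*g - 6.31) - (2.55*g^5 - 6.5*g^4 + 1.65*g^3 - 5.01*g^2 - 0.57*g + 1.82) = -2.55*g^5 + 6.5*g^4 - 1.65*g^3 + 2.4*g^2 - 2.87*g - 8.13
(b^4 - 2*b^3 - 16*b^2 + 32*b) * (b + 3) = b^5 + b^4 - 22*b^3 - 16*b^2 + 96*b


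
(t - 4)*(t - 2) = t^2 - 6*t + 8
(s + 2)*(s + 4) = s^2 + 6*s + 8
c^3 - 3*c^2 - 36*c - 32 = (c - 8)*(c + 1)*(c + 4)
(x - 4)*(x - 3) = x^2 - 7*x + 12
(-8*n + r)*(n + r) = -8*n^2 - 7*n*r + r^2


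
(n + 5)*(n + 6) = n^2 + 11*n + 30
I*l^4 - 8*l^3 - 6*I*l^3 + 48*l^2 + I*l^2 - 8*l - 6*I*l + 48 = (l - 6)*(l + I)*(l + 8*I)*(I*l + 1)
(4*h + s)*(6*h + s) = 24*h^2 + 10*h*s + s^2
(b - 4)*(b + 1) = b^2 - 3*b - 4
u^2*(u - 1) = u^3 - u^2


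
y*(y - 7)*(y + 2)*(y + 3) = y^4 - 2*y^3 - 29*y^2 - 42*y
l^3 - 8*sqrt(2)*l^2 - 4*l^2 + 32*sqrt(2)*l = l*(l - 4)*(l - 8*sqrt(2))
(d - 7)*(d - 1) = d^2 - 8*d + 7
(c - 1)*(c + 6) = c^2 + 5*c - 6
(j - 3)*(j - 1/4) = j^2 - 13*j/4 + 3/4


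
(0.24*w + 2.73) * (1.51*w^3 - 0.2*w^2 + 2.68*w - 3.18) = 0.3624*w^4 + 4.0743*w^3 + 0.0972*w^2 + 6.5532*w - 8.6814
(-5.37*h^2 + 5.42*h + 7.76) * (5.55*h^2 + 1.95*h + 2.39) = -29.8035*h^4 + 19.6095*h^3 + 40.8027*h^2 + 28.0858*h + 18.5464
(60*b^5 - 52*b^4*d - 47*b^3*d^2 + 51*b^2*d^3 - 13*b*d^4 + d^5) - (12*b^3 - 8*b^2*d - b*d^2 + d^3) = 60*b^5 - 52*b^4*d - 47*b^3*d^2 - 12*b^3 + 51*b^2*d^3 + 8*b^2*d - 13*b*d^4 + b*d^2 + d^5 - d^3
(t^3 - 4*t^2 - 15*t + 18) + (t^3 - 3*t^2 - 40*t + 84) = 2*t^3 - 7*t^2 - 55*t + 102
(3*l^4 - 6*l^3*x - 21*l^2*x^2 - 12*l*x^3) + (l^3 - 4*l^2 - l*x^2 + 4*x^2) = 3*l^4 - 6*l^3*x + l^3 - 21*l^2*x^2 - 4*l^2 - 12*l*x^3 - l*x^2 + 4*x^2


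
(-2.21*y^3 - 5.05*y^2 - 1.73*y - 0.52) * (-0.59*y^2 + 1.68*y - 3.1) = 1.3039*y^5 - 0.7333*y^4 - 0.6123*y^3 + 13.0554*y^2 + 4.4894*y + 1.612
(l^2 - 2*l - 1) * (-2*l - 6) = -2*l^3 - 2*l^2 + 14*l + 6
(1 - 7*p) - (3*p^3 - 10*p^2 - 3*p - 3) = -3*p^3 + 10*p^2 - 4*p + 4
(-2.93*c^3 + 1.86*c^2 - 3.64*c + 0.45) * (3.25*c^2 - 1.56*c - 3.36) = -9.5225*c^5 + 10.6158*c^4 - 4.8868*c^3 + 0.891300000000001*c^2 + 11.5284*c - 1.512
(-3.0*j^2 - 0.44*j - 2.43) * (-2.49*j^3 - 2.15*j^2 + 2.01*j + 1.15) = 7.47*j^5 + 7.5456*j^4 + 0.966700000000001*j^3 + 0.8901*j^2 - 5.3903*j - 2.7945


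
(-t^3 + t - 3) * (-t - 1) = t^4 + t^3 - t^2 + 2*t + 3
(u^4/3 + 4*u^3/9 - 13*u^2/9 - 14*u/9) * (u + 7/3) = u^5/3 + 11*u^4/9 - 11*u^3/27 - 133*u^2/27 - 98*u/27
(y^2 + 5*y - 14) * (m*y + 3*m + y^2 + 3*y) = m*y^3 + 8*m*y^2 + m*y - 42*m + y^4 + 8*y^3 + y^2 - 42*y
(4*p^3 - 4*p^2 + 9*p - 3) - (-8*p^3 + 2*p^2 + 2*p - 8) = 12*p^3 - 6*p^2 + 7*p + 5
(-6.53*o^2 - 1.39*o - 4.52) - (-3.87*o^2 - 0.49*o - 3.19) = -2.66*o^2 - 0.9*o - 1.33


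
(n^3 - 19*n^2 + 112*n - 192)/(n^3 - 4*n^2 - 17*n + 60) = (n^2 - 16*n + 64)/(n^2 - n - 20)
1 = 1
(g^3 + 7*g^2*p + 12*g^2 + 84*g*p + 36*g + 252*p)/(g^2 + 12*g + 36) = g + 7*p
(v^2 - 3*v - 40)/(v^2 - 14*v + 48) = (v + 5)/(v - 6)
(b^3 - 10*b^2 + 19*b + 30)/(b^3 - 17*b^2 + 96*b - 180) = (b + 1)/(b - 6)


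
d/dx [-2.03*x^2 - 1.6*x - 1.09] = -4.06*x - 1.6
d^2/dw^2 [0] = 0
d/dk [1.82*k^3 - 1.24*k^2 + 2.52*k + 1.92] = 5.46*k^2 - 2.48*k + 2.52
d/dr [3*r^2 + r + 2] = 6*r + 1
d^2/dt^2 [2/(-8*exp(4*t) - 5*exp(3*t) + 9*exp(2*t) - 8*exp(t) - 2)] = 2*(-2*(32*exp(3*t) + 15*exp(2*t) - 18*exp(t) + 8)^2*exp(t) + (128*exp(3*t) + 45*exp(2*t) - 36*exp(t) + 8)*(8*exp(4*t) + 5*exp(3*t) - 9*exp(2*t) + 8*exp(t) + 2))*exp(t)/(8*exp(4*t) + 5*exp(3*t) - 9*exp(2*t) + 8*exp(t) + 2)^3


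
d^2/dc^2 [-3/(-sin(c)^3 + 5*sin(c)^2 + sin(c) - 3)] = 3*((-sin(c)*cos(c)^2 + 5*cos(c)^2 - 2)*(-sin(c) - 9*sin(3*c) + 40*cos(2*c))/4 + 2*(-3*sin(c)^2 + 10*sin(c) + 1)^2*cos(c)^2)/(-sin(c)*cos(c)^2 + 5*cos(c)^2 - 2)^3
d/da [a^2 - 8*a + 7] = 2*a - 8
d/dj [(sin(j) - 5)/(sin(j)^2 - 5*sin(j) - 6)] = (10*sin(j) + cos(j)^2 - 32)*cos(j)/((sin(j) - 6)^2*(sin(j) + 1)^2)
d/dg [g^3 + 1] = 3*g^2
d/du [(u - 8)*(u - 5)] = 2*u - 13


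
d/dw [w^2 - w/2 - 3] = 2*w - 1/2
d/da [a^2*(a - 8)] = a*(3*a - 16)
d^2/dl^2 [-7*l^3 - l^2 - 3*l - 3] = -42*l - 2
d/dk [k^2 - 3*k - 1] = 2*k - 3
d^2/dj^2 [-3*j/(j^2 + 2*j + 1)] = 6*(2 - j)/(j^4 + 4*j^3 + 6*j^2 + 4*j + 1)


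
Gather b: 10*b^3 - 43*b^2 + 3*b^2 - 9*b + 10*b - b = 10*b^3 - 40*b^2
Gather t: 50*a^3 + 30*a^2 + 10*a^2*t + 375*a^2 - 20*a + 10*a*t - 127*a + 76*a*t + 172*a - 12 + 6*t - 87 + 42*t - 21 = 50*a^3 + 405*a^2 + 25*a + t*(10*a^2 + 86*a + 48) - 120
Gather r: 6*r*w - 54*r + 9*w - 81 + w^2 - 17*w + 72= r*(6*w - 54) + w^2 - 8*w - 9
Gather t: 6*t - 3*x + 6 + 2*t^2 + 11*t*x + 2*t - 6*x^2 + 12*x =2*t^2 + t*(11*x + 8) - 6*x^2 + 9*x + 6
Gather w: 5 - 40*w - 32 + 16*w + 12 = -24*w - 15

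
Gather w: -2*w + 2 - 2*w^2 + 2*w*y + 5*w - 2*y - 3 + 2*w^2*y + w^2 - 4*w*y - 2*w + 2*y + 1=w^2*(2*y - 1) + w*(1 - 2*y)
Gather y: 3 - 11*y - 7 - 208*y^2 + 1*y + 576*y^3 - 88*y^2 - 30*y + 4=576*y^3 - 296*y^2 - 40*y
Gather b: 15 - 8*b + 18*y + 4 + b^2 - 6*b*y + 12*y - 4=b^2 + b*(-6*y - 8) + 30*y + 15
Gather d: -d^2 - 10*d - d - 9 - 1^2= -d^2 - 11*d - 10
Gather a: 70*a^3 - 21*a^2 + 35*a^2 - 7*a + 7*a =70*a^3 + 14*a^2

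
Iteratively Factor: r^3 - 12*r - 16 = (r - 4)*(r^2 + 4*r + 4) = (r - 4)*(r + 2)*(r + 2)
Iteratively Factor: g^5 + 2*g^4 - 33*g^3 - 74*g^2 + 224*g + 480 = (g + 4)*(g^4 - 2*g^3 - 25*g^2 + 26*g + 120) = (g - 3)*(g + 4)*(g^3 + g^2 - 22*g - 40) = (g - 3)*(g + 4)^2*(g^2 - 3*g - 10) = (g - 3)*(g + 2)*(g + 4)^2*(g - 5)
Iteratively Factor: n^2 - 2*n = (n)*(n - 2)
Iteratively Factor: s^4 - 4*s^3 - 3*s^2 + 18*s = (s - 3)*(s^3 - s^2 - 6*s) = (s - 3)*(s + 2)*(s^2 - 3*s) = s*(s - 3)*(s + 2)*(s - 3)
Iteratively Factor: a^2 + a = (a)*(a + 1)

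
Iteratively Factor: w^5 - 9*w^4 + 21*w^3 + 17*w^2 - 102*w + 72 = (w - 4)*(w^4 - 5*w^3 + w^2 + 21*w - 18) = (w - 4)*(w + 2)*(w^3 - 7*w^2 + 15*w - 9) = (w - 4)*(w - 3)*(w + 2)*(w^2 - 4*w + 3) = (w - 4)*(w - 3)*(w - 1)*(w + 2)*(w - 3)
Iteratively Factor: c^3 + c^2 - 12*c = (c + 4)*(c^2 - 3*c) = c*(c + 4)*(c - 3)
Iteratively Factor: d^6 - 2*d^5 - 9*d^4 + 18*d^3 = (d - 2)*(d^5 - 9*d^3) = (d - 3)*(d - 2)*(d^4 + 3*d^3) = (d - 3)*(d - 2)*(d + 3)*(d^3) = d*(d - 3)*(d - 2)*(d + 3)*(d^2) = d^2*(d - 3)*(d - 2)*(d + 3)*(d)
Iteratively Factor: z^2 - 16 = (z - 4)*(z + 4)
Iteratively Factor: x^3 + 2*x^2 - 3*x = (x + 3)*(x^2 - x) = (x - 1)*(x + 3)*(x)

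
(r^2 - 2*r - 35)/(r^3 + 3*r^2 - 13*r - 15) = (r - 7)/(r^2 - 2*r - 3)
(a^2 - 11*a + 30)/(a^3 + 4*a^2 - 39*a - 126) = (a - 5)/(a^2 + 10*a + 21)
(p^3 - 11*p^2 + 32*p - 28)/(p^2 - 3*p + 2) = (p^2 - 9*p + 14)/(p - 1)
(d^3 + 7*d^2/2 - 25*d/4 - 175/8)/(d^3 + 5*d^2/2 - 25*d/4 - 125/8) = (2*d + 7)/(2*d + 5)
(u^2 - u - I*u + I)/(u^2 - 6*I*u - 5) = (u - 1)/(u - 5*I)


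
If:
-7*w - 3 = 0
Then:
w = -3/7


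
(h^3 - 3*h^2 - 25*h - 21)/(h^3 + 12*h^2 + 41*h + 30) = (h^2 - 4*h - 21)/(h^2 + 11*h + 30)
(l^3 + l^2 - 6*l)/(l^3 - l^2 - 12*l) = (l - 2)/(l - 4)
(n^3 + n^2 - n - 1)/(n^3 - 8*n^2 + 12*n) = (n^3 + n^2 - n - 1)/(n*(n^2 - 8*n + 12))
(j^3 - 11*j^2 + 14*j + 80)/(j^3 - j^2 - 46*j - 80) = (j - 5)/(j + 5)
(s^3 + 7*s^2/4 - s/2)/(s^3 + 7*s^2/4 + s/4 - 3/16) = 4*s*(s + 2)/(4*s^2 + 8*s + 3)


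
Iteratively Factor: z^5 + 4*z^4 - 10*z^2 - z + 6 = (z - 1)*(z^4 + 5*z^3 + 5*z^2 - 5*z - 6) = (z - 1)*(z + 3)*(z^3 + 2*z^2 - z - 2) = (z - 1)^2*(z + 3)*(z^2 + 3*z + 2) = (z - 1)^2*(z + 1)*(z + 3)*(z + 2)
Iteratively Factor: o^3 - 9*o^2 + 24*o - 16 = (o - 1)*(o^2 - 8*o + 16) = (o - 4)*(o - 1)*(o - 4)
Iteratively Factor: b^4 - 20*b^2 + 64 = (b + 2)*(b^3 - 2*b^2 - 16*b + 32) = (b - 2)*(b + 2)*(b^2 - 16) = (b - 4)*(b - 2)*(b + 2)*(b + 4)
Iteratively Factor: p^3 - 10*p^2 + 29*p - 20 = (p - 5)*(p^2 - 5*p + 4) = (p - 5)*(p - 4)*(p - 1)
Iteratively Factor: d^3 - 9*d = (d - 3)*(d^2 + 3*d) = d*(d - 3)*(d + 3)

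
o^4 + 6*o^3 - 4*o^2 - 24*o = o*(o - 2)*(o + 2)*(o + 6)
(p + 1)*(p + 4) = p^2 + 5*p + 4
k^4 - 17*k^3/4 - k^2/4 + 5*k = k*(k - 4)*(k - 5/4)*(k + 1)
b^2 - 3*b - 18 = (b - 6)*(b + 3)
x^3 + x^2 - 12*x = x*(x - 3)*(x + 4)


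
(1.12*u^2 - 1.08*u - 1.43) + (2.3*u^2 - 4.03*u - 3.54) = 3.42*u^2 - 5.11*u - 4.97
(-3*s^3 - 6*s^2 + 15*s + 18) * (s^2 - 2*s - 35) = -3*s^5 + 132*s^3 + 198*s^2 - 561*s - 630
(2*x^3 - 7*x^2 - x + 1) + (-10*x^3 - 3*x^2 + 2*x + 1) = -8*x^3 - 10*x^2 + x + 2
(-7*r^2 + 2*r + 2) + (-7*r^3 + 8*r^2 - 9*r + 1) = -7*r^3 + r^2 - 7*r + 3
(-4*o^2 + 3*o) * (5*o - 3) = -20*o^3 + 27*o^2 - 9*o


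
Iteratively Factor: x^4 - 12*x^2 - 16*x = (x + 2)*(x^3 - 2*x^2 - 8*x) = (x - 4)*(x + 2)*(x^2 + 2*x) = (x - 4)*(x + 2)^2*(x)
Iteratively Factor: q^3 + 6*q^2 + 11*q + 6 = (q + 3)*(q^2 + 3*q + 2) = (q + 1)*(q + 3)*(q + 2)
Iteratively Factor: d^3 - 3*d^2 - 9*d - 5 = (d + 1)*(d^2 - 4*d - 5) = (d - 5)*(d + 1)*(d + 1)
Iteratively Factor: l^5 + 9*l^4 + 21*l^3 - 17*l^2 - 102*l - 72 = (l + 1)*(l^4 + 8*l^3 + 13*l^2 - 30*l - 72) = (l + 1)*(l + 3)*(l^3 + 5*l^2 - 2*l - 24) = (l + 1)*(l + 3)*(l + 4)*(l^2 + l - 6) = (l - 2)*(l + 1)*(l + 3)*(l + 4)*(l + 3)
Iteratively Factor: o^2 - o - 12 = (o + 3)*(o - 4)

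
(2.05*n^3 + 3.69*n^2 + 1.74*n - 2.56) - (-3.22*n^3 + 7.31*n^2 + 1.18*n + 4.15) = 5.27*n^3 - 3.62*n^2 + 0.56*n - 6.71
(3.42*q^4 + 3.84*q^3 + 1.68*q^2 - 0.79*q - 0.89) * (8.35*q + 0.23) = 28.557*q^5 + 32.8506*q^4 + 14.9112*q^3 - 6.2101*q^2 - 7.6132*q - 0.2047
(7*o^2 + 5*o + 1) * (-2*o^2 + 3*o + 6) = -14*o^4 + 11*o^3 + 55*o^2 + 33*o + 6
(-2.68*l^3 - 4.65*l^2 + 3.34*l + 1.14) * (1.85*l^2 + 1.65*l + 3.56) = -4.958*l^5 - 13.0245*l^4 - 11.0343*l^3 - 8.934*l^2 + 13.7714*l + 4.0584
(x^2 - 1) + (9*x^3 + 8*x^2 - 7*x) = 9*x^3 + 9*x^2 - 7*x - 1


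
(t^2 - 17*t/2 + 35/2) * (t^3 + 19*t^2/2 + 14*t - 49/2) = t^5 + t^4 - 197*t^3/4 + 91*t^2/4 + 1813*t/4 - 1715/4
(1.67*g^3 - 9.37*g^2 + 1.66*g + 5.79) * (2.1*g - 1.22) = 3.507*g^4 - 21.7144*g^3 + 14.9174*g^2 + 10.1338*g - 7.0638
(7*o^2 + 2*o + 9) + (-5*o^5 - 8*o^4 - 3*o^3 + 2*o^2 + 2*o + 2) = -5*o^5 - 8*o^4 - 3*o^3 + 9*o^2 + 4*o + 11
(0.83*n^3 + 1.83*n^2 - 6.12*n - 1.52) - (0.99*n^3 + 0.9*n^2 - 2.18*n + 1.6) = -0.16*n^3 + 0.93*n^2 - 3.94*n - 3.12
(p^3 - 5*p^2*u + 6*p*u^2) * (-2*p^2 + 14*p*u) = -2*p^5 + 24*p^4*u - 82*p^3*u^2 + 84*p^2*u^3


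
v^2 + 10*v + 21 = (v + 3)*(v + 7)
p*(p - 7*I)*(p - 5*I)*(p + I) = p^4 - 11*I*p^3 - 23*p^2 - 35*I*p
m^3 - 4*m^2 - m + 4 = (m - 4)*(m - 1)*(m + 1)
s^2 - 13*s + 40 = (s - 8)*(s - 5)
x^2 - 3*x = x*(x - 3)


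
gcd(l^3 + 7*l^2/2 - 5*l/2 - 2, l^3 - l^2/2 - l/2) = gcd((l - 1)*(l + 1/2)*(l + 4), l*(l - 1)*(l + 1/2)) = l^2 - l/2 - 1/2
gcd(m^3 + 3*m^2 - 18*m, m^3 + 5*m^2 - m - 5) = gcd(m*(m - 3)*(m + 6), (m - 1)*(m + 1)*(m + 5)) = 1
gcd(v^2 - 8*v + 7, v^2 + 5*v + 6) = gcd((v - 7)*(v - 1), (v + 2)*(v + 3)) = 1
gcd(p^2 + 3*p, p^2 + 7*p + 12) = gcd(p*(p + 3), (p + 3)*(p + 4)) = p + 3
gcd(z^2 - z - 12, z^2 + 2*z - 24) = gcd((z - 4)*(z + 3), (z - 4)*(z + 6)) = z - 4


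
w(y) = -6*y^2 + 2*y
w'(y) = 2 - 12*y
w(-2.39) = -39.05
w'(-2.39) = 30.68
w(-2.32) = -36.93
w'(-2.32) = 29.84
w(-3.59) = -84.51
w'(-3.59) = 45.08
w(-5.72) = -207.75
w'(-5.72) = 70.64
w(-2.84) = -54.07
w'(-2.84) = 36.08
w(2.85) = -43.04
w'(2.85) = -32.20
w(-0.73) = -4.66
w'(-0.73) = 10.76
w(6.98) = -278.36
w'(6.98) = -81.76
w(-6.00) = -228.00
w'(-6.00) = 74.00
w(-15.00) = -1380.00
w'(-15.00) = 182.00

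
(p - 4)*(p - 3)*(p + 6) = p^3 - p^2 - 30*p + 72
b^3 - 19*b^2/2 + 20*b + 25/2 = (b - 5)^2*(b + 1/2)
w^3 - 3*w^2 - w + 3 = (w - 3)*(w - 1)*(w + 1)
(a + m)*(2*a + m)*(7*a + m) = 14*a^3 + 23*a^2*m + 10*a*m^2 + m^3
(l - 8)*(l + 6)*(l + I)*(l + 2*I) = l^4 - 2*l^3 + 3*I*l^3 - 50*l^2 - 6*I*l^2 + 4*l - 144*I*l + 96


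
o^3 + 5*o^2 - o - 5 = (o - 1)*(o + 1)*(o + 5)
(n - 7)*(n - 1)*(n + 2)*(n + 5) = n^4 - n^3 - 39*n^2 - 31*n + 70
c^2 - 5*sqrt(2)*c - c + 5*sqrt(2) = (c - 1)*(c - 5*sqrt(2))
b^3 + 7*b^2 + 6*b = b*(b + 1)*(b + 6)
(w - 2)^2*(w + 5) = w^3 + w^2 - 16*w + 20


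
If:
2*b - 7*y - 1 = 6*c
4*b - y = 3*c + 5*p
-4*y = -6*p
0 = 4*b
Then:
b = 0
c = -13/15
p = 2/5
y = 3/5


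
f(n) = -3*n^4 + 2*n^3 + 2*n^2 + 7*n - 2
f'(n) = -12*n^3 + 6*n^2 + 4*n + 7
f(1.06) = 6.26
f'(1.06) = 3.69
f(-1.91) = -61.94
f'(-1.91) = 104.86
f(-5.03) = -2161.54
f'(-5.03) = 1665.85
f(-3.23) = -397.68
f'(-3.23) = 461.06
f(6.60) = -4986.11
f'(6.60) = -3155.19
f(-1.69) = -42.24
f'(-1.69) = 75.30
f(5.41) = -2158.78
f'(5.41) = -1695.84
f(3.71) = -414.72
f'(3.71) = -508.35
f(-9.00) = -21044.00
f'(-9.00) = 9205.00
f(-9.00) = -21044.00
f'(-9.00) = 9205.00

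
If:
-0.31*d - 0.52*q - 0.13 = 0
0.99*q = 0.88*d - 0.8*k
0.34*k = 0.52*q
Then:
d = -0.25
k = -0.15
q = -0.10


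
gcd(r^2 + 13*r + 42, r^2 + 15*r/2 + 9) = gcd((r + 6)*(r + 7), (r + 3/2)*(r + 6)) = r + 6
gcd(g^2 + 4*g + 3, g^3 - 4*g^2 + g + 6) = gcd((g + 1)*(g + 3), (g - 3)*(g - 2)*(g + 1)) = g + 1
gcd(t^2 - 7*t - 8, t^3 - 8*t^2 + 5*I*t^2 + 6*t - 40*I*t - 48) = t - 8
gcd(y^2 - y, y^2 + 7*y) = y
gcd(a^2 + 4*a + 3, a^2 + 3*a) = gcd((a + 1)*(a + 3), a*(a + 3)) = a + 3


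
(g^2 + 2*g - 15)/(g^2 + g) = (g^2 + 2*g - 15)/(g*(g + 1))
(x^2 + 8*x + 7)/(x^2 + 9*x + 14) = (x + 1)/(x + 2)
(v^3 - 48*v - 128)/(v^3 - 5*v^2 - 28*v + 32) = (v + 4)/(v - 1)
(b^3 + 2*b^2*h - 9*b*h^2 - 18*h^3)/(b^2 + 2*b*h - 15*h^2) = (b^2 + 5*b*h + 6*h^2)/(b + 5*h)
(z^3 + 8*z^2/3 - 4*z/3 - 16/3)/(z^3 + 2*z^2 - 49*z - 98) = (3*z^2 + 2*z - 8)/(3*(z^2 - 49))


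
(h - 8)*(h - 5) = h^2 - 13*h + 40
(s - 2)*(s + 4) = s^2 + 2*s - 8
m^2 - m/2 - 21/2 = (m - 7/2)*(m + 3)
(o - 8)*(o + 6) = o^2 - 2*o - 48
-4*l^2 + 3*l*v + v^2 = (-l + v)*(4*l + v)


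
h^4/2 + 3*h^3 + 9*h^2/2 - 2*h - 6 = (h/2 + 1)*(h - 1)*(h + 2)*(h + 3)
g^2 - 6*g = g*(g - 6)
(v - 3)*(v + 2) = v^2 - v - 6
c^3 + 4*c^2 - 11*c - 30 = (c - 3)*(c + 2)*(c + 5)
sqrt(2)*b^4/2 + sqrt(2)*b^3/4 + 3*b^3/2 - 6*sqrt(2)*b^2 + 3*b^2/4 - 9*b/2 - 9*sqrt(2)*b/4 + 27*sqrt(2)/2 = (b - 3/2)*(b - 3*sqrt(2)/2)*(b + 3*sqrt(2))*(sqrt(2)*b/2 + sqrt(2))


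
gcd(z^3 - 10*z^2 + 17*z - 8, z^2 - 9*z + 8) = z^2 - 9*z + 8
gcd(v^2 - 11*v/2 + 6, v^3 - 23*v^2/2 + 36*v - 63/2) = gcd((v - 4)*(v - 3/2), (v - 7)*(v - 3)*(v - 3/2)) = v - 3/2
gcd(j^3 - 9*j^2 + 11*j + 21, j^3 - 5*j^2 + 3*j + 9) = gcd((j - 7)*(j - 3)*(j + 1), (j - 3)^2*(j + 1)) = j^2 - 2*j - 3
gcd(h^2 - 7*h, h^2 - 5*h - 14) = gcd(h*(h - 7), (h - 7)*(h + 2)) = h - 7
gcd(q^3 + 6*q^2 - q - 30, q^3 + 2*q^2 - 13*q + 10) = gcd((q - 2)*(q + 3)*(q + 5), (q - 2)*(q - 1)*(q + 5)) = q^2 + 3*q - 10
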